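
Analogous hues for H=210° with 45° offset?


Base hue: 210°
Left analog: (210 - 45) mod 360 = 165°
Right analog: (210 + 45) mod 360 = 255°
Analogous hues = 165° and 255°


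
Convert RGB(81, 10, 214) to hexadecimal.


R = 81 → 51 (hex)
G = 10 → 0A (hex)
B = 214 → D6 (hex)
Hex = #510AD6


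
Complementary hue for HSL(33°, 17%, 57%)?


Complement = opposite side of color wheel = hue + 180°
H' = (33 + 180) mod 360 = 213°
S and L unchanged.
= HSL(213°, 17%, 57%)


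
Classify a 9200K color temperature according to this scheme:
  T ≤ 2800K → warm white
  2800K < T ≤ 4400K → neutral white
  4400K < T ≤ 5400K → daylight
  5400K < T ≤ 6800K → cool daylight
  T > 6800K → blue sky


Temperature: 9200K
9200K > 6800K → blue sky
Classification: blue sky


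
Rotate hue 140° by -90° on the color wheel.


New hue = (H + rotation) mod 360
New hue = (140 -90) mod 360
= 50 mod 360
= 50°


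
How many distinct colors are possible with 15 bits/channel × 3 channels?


Total bits = 15 bits/channel × 3 channels = 45 bits
Distinct colors = 2^45
= 35,184,372,088,832 colors


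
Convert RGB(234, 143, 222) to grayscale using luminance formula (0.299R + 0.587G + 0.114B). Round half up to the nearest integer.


Gray = 0.299×R + 0.587×G + 0.114×B
Gray = 0.299×234 + 0.587×143 + 0.114×222
Gray = 69.966 + 83.941 + 25.308
Gray = 179.215 → round half up → 179
Gray = 179


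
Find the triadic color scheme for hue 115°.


Triadic: equally spaced at 120° intervals
H1 = 115°
H2 = (115 + 120) mod 360 = 235°
H3 = (115 + 240) mod 360 = 355°
Triadic = 115°, 235°, 355°


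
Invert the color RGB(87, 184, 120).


Invert: (255-R, 255-G, 255-B)
R: 255-87 = 168
G: 255-184 = 71
B: 255-120 = 135
= RGB(168, 71, 135)


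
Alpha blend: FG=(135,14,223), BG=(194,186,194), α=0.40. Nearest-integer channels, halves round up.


C = α×F + (1-α)×B, with 1-α = 0.60
R: 0.40×135 + 0.60×194 = 54.00 + 116.40 = 170.40 → 170
G: 0.40×14 + 0.60×186 = 5.60 + 111.60 = 117.20 → 117
B: 0.40×223 + 0.60×194 = 89.20 + 116.40 = 205.60 → 206
= RGB(170, 117, 206)


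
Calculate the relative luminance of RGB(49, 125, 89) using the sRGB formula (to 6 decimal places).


Linearize each channel (sRGB transfer function): c = v/255; c_lin = c/12.92 if c ≤ 0.04045, else ((c+0.055)/1.055)^2.4
  R: 49/255 ≈ 0.192157 > 0.04045 → ((0.192157+0.055)/1.055)^2.4 ≈ 0.030713
  G: 125/255 ≈ 0.490196 > 0.04045 → ((0.490196+0.055)/1.055)^2.4 ≈ 0.205079
  B: 89/255 ≈ 0.349020 > 0.04045 → ((0.349020+0.055)/1.055)^2.4 ≈ 0.099899
R_lin = 0.030713, G_lin = 0.205079, B_lin = 0.099899
L = 0.2126×R + 0.7152×G + 0.0722×B
L = 0.2126×0.030713 + 0.7152×0.205079 + 0.0722×0.099899
L ≈ 0.160415


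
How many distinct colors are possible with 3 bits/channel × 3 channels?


Total bits = 3 bits/channel × 3 channels = 9 bits
Distinct colors = 2^9
= 512 colors


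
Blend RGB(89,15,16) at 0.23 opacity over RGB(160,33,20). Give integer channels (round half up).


C = α×F + (1-α)×B, with 1-α = 0.77
R: 0.23×89 + 0.77×160 = 20.47 + 123.20 = 143.67 → 144
G: 0.23×15 + 0.77×33 = 3.45 + 25.41 = 28.86 → 29
B: 0.23×16 + 0.77×20 = 3.68 + 15.40 = 19.08 → 19
= RGB(144, 29, 19)


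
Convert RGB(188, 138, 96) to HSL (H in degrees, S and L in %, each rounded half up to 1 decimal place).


Normalize: R'=188/255≈0.7373, G'=138/255≈0.5412, B'=96/255≈0.3765
Max=188/255, Min=96/255, Δ=Max-Min=92/255
L = (Max+Min)/2 = (188+96)/510 = 284/510 = 0.55686… → L = 55.7%
L > 0.5 → S = Δ/(2-Max-Min) = 92/(510-188-96) = 92/226 = 0.40707… → S = 40.7%
(the 1/255 factors cancel in S and H, so raw channel differences can be used)
Max is R' → H = 60 × (((G-B)/Δ) mod 6) = 60 × (((138-96)/92) mod 6)
  42/92 = 0.4565…
  H = 60 × 0.4565… = 27.391…° → H = 27.4°
= HSL(27.4°, 40.7%, 55.7%)


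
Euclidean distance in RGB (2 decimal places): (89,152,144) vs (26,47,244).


d = √[(R₁-R₂)² + (G₁-G₂)² + (B₁-B₂)²]
d = √[(89-26)² + (152-47)² + (144-244)²]
d = √[3969 + 11025 + 10000]
d = √24994
d ≈ 158.09


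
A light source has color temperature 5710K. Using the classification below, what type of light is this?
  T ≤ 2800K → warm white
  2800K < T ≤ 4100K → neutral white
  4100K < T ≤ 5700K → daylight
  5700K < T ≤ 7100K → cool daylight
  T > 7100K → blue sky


Temperature: 5710K
5700K < 5710K ≤ 7100K → cool daylight
Classification: cool daylight


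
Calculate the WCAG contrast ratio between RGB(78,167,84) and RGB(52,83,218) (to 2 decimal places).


Linearize each sRGB channel c=v/255: c/12.92 if c ≤ 0.04045 else ((c+0.055)/1.055)^2.4
L = 0.2126×R_lin + 0.7152×G_lin + 0.0722×B_lin
Color 1 (78,167,84):
  R=78: 78/255≈0.3059 > 0.04045 → ((0.3059+0.055)/1.055)^2.4 ≈ 0.07619
  G=167: 167/255≈0.6549 > 0.04045 → ((0.6549+0.055)/1.055)^2.4 ≈ 0.38643
  B=84: 84/255≈0.3294 > 0.04045 → ((0.3294+0.055)/1.055)^2.4 ≈ 0.08866
  L1 = 0.2126×0.07619 + 0.7152×0.38643 + 0.0722×0.08866 ≈ 0.29897
Color 2 (52,83,218):
  R=52: 52/255≈0.2039 > 0.04045 → ((0.2039+0.055)/1.055)^2.4 ≈ 0.03434
  G=83: 83/255≈0.3255 > 0.04045 → ((0.3255+0.055)/1.055)^2.4 ≈ 0.08650
  B=218: 218/255≈0.8549 > 0.04045 → ((0.8549+0.055)/1.055)^2.4 ≈ 0.70110
  L2 = 0.2126×0.03434 + 0.7152×0.08650 + 0.0722×0.70110 ≈ 0.11979
Lighter = 0.29897, Darker = 0.11979
Ratio = (L_lighter + 0.05) / (L_darker + 0.05)
Ratio = (0.29897 + 0.05) / (0.11979 + 0.05) = 0.34897 / 0.16979 ≈ 2.0554
Ratio ≈ 2.06:1


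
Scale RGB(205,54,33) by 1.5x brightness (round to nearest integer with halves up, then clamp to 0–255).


Multiply each channel by 1.5, round half up, clamp to [0, 255]
R: 205×1.5 = 307.5 → round → 308 → clamp → 255
G: 54×1.5 = 81
B: 33×1.5 = 49.5 → round → 50
= RGB(255, 81, 50)


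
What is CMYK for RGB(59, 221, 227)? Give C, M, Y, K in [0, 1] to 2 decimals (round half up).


R'=59/255≈0.2314, G'=221/255≈0.8667, B'=227/255≈0.8902
K = 1 - max(R',G',B') = 1 - 227/255 = 28/255 = 0.10980… → 0.11
(1-R'-K)/(1-K) simplifies to (max-R)/max with max = 227:
C = (227-59)/227 = 168/227 = 0.74008… → 0.74
M = (227-221)/227 = 6/227 = 0.02643… → 0.03
Y = (227-227)/227 = 0/227 = 0 → 0.00
= CMYK(0.74, 0.03, 0.00, 0.11)


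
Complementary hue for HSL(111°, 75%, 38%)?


Complement = opposite side of color wheel = hue + 180°
H' = (111 + 180) mod 360 = 291°
S and L unchanged.
= HSL(291°, 75%, 38%)


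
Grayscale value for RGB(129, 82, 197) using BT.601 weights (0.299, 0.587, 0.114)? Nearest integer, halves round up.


Gray = 0.299×R + 0.587×G + 0.114×B
Gray = 0.299×129 + 0.587×82 + 0.114×197
Gray = 38.571 + 48.134 + 22.458
Gray = 109.163 → round half up → 109
Gray = 109


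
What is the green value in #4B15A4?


Color: #4B15A4
R = 4B = 75
G = 15 = 21
B = A4 = 164
Green = 21


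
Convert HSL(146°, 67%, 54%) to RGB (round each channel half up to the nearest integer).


H=146°, S=0.67, L=0.54
C = (1-|2L-1|)×S = (1-|0.08|)×0.67 = 0.6164
H' = H/60 = 146/60 ≈ 2.4333; X = C×(1-|H' mod 2 - 1|) ≈ 0.2671
m = L - C/2 = 0.54 - 0.3082 = 0.2318
Sector ⌊H'⌋ = 2 → (R',G',B') = (0.0, 0.6164, ≈0.2671)
RGB = ((R'+m)×255, (G'+m)×255, (B'+m)×255) = (59.109, 216.291, 127.2212)
Round half up → RGB(59, 216, 127)


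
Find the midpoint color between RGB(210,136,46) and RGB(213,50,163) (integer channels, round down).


Midpoint: each channel = ⌊(C₁+C₂)/2⌋
R: ⌊(210+213)/2⌋ = 211
G: ⌊(136+50)/2⌋ = 93
B: ⌊(46+163)/2⌋ = 104
= RGB(211, 93, 104)


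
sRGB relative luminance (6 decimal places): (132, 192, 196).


Linearize each channel (sRGB transfer function): c = v/255; c_lin = c/12.92 if c ≤ 0.04045, else ((c+0.055)/1.055)^2.4
  R: 132/255 ≈ 0.517647 > 0.04045 → ((0.517647+0.055)/1.055)^2.4 ≈ 0.230740
  G: 192/255 ≈ 0.752941 > 0.04045 → ((0.752941+0.055)/1.055)^2.4 ≈ 0.527115
  B: 196/255 ≈ 0.768627 > 0.04045 → ((0.768627+0.055)/1.055)^2.4 ≈ 0.552011
R_lin = 0.230740, G_lin = 0.527115, B_lin = 0.552011
L = 0.2126×R + 0.7152×G + 0.0722×B
L = 0.2126×0.230740 + 0.7152×0.527115 + 0.0722×0.552011
L ≈ 0.465903


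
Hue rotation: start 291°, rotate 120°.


New hue = (H + rotation) mod 360
New hue = (291 + 120) mod 360
= 411 mod 360
= 51°


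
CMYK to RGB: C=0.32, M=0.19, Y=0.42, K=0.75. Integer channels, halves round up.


R = 255 × (1-C) × (1-K) = 255 × 0.68 × 0.25 = 43.35 → 43
G = 255 × (1-M) × (1-K) = 255 × 0.81 × 0.25 = 51.6375 → 52
B = 255 × (1-Y) × (1-K) = 255 × 0.58 × 0.25 = 36.975 → 37
= RGB(43, 52, 37)


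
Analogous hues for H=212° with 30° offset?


Base hue: 212°
Left analog: (212 - 30) mod 360 = 182°
Right analog: (212 + 30) mod 360 = 242°
Analogous hues = 182° and 242°


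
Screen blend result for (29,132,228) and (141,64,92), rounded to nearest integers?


Screen: C = 255 - (255-A)×(255-B)/255, rounded to nearest integer
R: 255 - (255-29)×(255-141)/255 = 255 - 25764/255 ≈ 255 - 101.035 = 153.965 → 154
G: 255 - (255-132)×(255-64)/255 = 255 - 23493/255 ≈ 255 - 92.129 = 162.871 → 163
B: 255 - (255-228)×(255-92)/255 = 255 - 4401/255 ≈ 255 - 17.259 = 237.741 → 238
= RGB(154, 163, 238)


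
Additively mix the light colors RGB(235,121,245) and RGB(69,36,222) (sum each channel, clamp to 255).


Additive: each channel = min(255, C₁+C₂)
R: 235+69 = 304 → 255
G: 121+36 = 157 → 157
B: 245+222 = 467 → 255
= RGB(255, 157, 255)


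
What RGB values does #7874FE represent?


78 → 120 (R)
74 → 116 (G)
FE → 254 (B)
= RGB(120, 116, 254)


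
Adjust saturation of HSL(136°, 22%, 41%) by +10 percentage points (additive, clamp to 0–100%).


Original S = 22%
Adjustment = +10 percentage points
New S = 22 + (10) = 32
Clamp to [0, 100] → 32
= HSL(136°, 32%, 41%)


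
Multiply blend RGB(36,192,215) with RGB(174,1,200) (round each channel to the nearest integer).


Multiply: C = A×B/255, rounded to nearest integer
R: 36×174/255 = 6264/255 ≈ 24.565 → 25
G: 192×1/255 = 192/255 ≈ 0.753 → 1
B: 215×200/255 = 43000/255 ≈ 168.627 → 169
= RGB(25, 1, 169)


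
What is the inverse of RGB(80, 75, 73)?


Invert: (255-R, 255-G, 255-B)
R: 255-80 = 175
G: 255-75 = 180
B: 255-73 = 182
= RGB(175, 180, 182)


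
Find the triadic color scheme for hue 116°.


Triadic: equally spaced at 120° intervals
H1 = 116°
H2 = (116 + 120) mod 360 = 236°
H3 = (116 + 240) mod 360 = 356°
Triadic = 116°, 236°, 356°


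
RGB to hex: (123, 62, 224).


R = 123 → 7B (hex)
G = 62 → 3E (hex)
B = 224 → E0 (hex)
Hex = #7B3EE0


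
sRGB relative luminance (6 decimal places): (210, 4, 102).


Linearize each channel (sRGB transfer function): c = v/255; c_lin = c/12.92 if c ≤ 0.04045, else ((c+0.055)/1.055)^2.4
  R: 210/255 ≈ 0.823529 > 0.04045 → ((0.823529+0.055)/1.055)^2.4 ≈ 0.644480
  G: 4/255 ≈ 0.015686 ≤ 0.04045 → 0.015686/12.92 ≈ 0.001214
  B: 102/255 ≈ 0.400000 > 0.04045 → ((0.400000+0.055)/1.055)^2.4 ≈ 0.132868
R_lin = 0.644480, G_lin = 0.001214, B_lin = 0.132868
L = 0.2126×R + 0.7152×G + 0.0722×B
L = 0.2126×0.644480 + 0.7152×0.001214 + 0.0722×0.132868
L ≈ 0.147478


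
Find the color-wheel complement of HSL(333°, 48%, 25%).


Complement = opposite side of color wheel = hue + 180°
H' = (333 + 180) mod 360 = 153°
S and L unchanged.
= HSL(153°, 48%, 25%)


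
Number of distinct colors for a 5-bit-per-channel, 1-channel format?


Total bits = 5 bits/channel × 1 channels = 5 bits
Distinct colors = 2^5
= 32 colors


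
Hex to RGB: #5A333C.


5A → 90 (R)
33 → 51 (G)
3C → 60 (B)
= RGB(90, 51, 60)


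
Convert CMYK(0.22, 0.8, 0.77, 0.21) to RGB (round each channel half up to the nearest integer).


R = 255 × (1-C) × (1-K) = 255 × 0.78 × 0.79 = 157.131 → 157
G = 255 × (1-M) × (1-K) = 255 × 0.20 × 0.79 = 40.29 → 40
B = 255 × (1-Y) × (1-K) = 255 × 0.23 × 0.79 = 46.3335 → 46
= RGB(157, 40, 46)


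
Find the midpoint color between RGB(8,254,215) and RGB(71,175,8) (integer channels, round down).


Midpoint: each channel = ⌊(C₁+C₂)/2⌋
R: ⌊(8+71)/2⌋ = 39
G: ⌊(254+175)/2⌋ = 214
B: ⌊(215+8)/2⌋ = 111
= RGB(39, 214, 111)


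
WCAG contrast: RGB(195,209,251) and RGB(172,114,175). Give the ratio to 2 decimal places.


Linearize each sRGB channel c=v/255: c/12.92 if c ≤ 0.04045 else ((c+0.055)/1.055)^2.4
L = 0.2126×R_lin + 0.7152×G_lin + 0.0722×B_lin
Color 1 (195,209,251):
  R=195: 195/255≈0.7647 > 0.04045 → ((0.7647+0.055)/1.055)^2.4 ≈ 0.54572
  G=209: 209/255≈0.8196 > 0.04045 → ((0.8196+0.055)/1.055)^2.4 ≈ 0.63760
  B=251: 251/255≈0.9843 > 0.04045 → ((0.9843+0.055)/1.055)^2.4 ≈ 0.96469
  L1 = 0.2126×0.54572 + 0.7152×0.63760 + 0.0722×0.96469 ≈ 0.64168
Color 2 (172,114,175):
  R=172: 172/255≈0.6745 > 0.04045 → ((0.6745+0.055)/1.055)^2.4 ≈ 0.41254
  G=114: 114/255≈0.4471 > 0.04045 → ((0.4471+0.055)/1.055)^2.4 ≈ 0.16827
  B=175: 175/255≈0.6863 > 0.04045 → ((0.6863+0.055)/1.055)^2.4 ≈ 0.42869
  L2 = 0.2126×0.41254 + 0.7152×0.16827 + 0.0722×0.42869 ≈ 0.23900
Lighter = 0.64168, Darker = 0.23900
Ratio = (L_lighter + 0.05) / (L_darker + 0.05)
Ratio = (0.64168 + 0.05) / (0.23900 + 0.05) = 0.69168 / 0.28900 ≈ 2.3933
Ratio ≈ 2.39:1


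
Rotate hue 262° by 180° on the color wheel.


New hue = (H + rotation) mod 360
New hue = (262 + 180) mod 360
= 442 mod 360
= 82°


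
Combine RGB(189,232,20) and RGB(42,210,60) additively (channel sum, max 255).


Additive: each channel = min(255, C₁+C₂)
R: 189+42 = 231 → 231
G: 232+210 = 442 → 255
B: 20+60 = 80 → 80
= RGB(231, 255, 80)


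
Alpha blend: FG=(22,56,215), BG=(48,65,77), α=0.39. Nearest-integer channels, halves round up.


C = α×F + (1-α)×B, with 1-α = 0.61
R: 0.39×22 + 0.61×48 = 8.58 + 29.28 = 37.86 → 38
G: 0.39×56 + 0.61×65 = 21.84 + 39.65 = 61.49 → 61
B: 0.39×215 + 0.61×77 = 83.85 + 46.97 = 130.82 → 131
= RGB(38, 61, 131)


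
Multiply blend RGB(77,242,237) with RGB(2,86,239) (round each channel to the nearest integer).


Multiply: C = A×B/255, rounded to nearest integer
R: 77×2/255 = 154/255 ≈ 0.604 → 1
G: 242×86/255 = 20812/255 ≈ 81.616 → 82
B: 237×239/255 = 56643/255 ≈ 222.129 → 222
= RGB(1, 82, 222)


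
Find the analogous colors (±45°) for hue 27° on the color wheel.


Base hue: 27°
Left analog: (27 - 45) mod 360 = 342°
Right analog: (27 + 45) mod 360 = 72°
Analogous hues = 342° and 72°


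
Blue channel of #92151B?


Color: #92151B
R = 92 = 146
G = 15 = 21
B = 1B = 27
Blue = 27


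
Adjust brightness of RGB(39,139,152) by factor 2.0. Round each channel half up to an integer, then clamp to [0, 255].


Multiply each channel by 2.0, round half up, clamp to [0, 255]
R: 39×2.0 = 78
G: 139×2.0 = 278 → clamp → 255
B: 152×2.0 = 304 → clamp → 255
= RGB(78, 255, 255)


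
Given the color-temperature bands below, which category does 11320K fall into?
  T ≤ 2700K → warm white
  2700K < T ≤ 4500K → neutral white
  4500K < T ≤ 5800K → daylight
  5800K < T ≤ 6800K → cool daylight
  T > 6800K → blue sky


Temperature: 11320K
11320K > 6800K → blue sky
Classification: blue sky


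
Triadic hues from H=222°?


Triadic: equally spaced at 120° intervals
H1 = 222°
H2 = (222 + 120) mod 360 = 342°
H3 = (222 + 240) mod 360 = 102°
Triadic = 222°, 342°, 102°


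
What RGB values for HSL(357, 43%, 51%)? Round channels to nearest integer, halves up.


H=357°, S=0.43, L=0.51
C = (1-|2L-1|)×S = (1-|0.02|)×0.43 = 0.4214
H' = H/60 = 357/60 ≈ 5.9500; X = C×(1-|H' mod 2 - 1|) = 0.02107
m = L - C/2 = 0.51 - 0.2107 = 0.2993
Sector ⌊H'⌋ = 5 → (R',G',B') = (0.4214, 0.0, 0.02107)
RGB = ((R'+m)×255, (G'+m)×255, (B'+m)×255) = (183.7785, 76.3215, 81.69435)
Round half up → RGB(184, 76, 82)


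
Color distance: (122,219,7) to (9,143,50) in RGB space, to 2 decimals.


d = √[(R₁-R₂)² + (G₁-G₂)² + (B₁-B₂)²]
d = √[(122-9)² + (219-143)² + (7-50)²]
d = √[12769 + 5776 + 1849]
d = √20394
d ≈ 142.81


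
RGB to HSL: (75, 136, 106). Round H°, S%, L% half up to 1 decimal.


Normalize: R'=75/255≈0.2941, G'=136/255≈0.5333, B'=106/255≈0.4157
Max=136/255, Min=75/255, Δ=Max-Min=61/255
L = (Max+Min)/2 = (136+75)/510 = 211/510 = 0.41372… → L = 41.4%
L ≤ 0.5 → S = Δ/(Max+Min) = 61/(136+75) = 61/211 = 0.28909… → S = 28.9%
(the 1/255 factors cancel in S and H, so raw channel differences can be used)
Max is G' → H = 60 × ((B-R)/Δ + 2) = 60 × ((106-75)/61 + 2)
  31/61 + 2 = 0.5081… + 2 = 2.5081…
  H = 60 × 2.5081… = 150.491…° → H = 150.5°
= HSL(150.5°, 28.9%, 41.4%)


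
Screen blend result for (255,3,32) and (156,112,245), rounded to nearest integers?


Screen: C = 255 - (255-A)×(255-B)/255, rounded to nearest integer
R: 255 - (255-255)×(255-156)/255 = 255 - 0/255 ≈ 255 - 0.000 = 255.000 → 255
G: 255 - (255-3)×(255-112)/255 = 255 - 36036/255 ≈ 255 - 141.318 = 113.682 → 114
B: 255 - (255-32)×(255-245)/255 = 255 - 2230/255 ≈ 255 - 8.745 = 246.255 → 246
= RGB(255, 114, 246)


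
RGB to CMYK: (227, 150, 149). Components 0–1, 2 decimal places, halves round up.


R'=227/255≈0.8902, G'=150/255≈0.5882, B'=149/255≈0.5843
K = 1 - max(R',G',B') = 1 - 227/255 = 28/255 = 0.10980… → 0.11
(1-R'-K)/(1-K) simplifies to (max-R)/max with max = 227:
C = (227-227)/227 = 0/227 = 0 → 0.00
M = (227-150)/227 = 77/227 = 0.33920… → 0.34
Y = (227-149)/227 = 78/227 = 0.34361… → 0.34
= CMYK(0.00, 0.34, 0.34, 0.11)


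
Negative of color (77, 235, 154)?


Invert: (255-R, 255-G, 255-B)
R: 255-77 = 178
G: 255-235 = 20
B: 255-154 = 101
= RGB(178, 20, 101)


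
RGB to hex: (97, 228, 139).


R = 97 → 61 (hex)
G = 228 → E4 (hex)
B = 139 → 8B (hex)
Hex = #61E48B


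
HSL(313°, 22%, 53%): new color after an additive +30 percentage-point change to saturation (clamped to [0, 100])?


Original S = 22%
Adjustment = +30 percentage points
New S = 22 + (30) = 52
Clamp to [0, 100] → 52
= HSL(313°, 52%, 53%)


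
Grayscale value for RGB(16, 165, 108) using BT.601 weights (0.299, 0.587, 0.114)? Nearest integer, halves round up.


Gray = 0.299×R + 0.587×G + 0.114×B
Gray = 0.299×16 + 0.587×165 + 0.114×108
Gray = 4.784 + 96.855 + 12.312
Gray = 113.951 → round half up → 114
Gray = 114


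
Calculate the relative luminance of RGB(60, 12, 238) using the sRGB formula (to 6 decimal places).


Linearize each channel (sRGB transfer function): c = v/255; c_lin = c/12.92 if c ≤ 0.04045, else ((c+0.055)/1.055)^2.4
  R: 60/255 ≈ 0.235294 > 0.04045 → ((0.235294+0.055)/1.055)^2.4 ≈ 0.045186
  G: 12/255 ≈ 0.047059 > 0.04045 → ((0.047059+0.055)/1.055)^2.4 ≈ 0.003677
  B: 238/255 ≈ 0.933333 > 0.04045 → ((0.933333+0.055)/1.055)^2.4 ≈ 0.854993
R_lin = 0.045186, G_lin = 0.003677, B_lin = 0.854993
L = 0.2126×R + 0.7152×G + 0.0722×B
L = 0.2126×0.045186 + 0.7152×0.003677 + 0.0722×0.854993
L ≈ 0.073966


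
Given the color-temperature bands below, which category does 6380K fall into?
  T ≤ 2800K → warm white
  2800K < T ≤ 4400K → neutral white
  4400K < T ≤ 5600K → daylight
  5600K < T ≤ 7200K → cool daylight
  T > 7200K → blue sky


Temperature: 6380K
5600K < 6380K ≤ 7200K → cool daylight
Classification: cool daylight


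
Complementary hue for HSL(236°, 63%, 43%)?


Complement = opposite side of color wheel = hue + 180°
H' = (236 + 180) mod 360 = 56°
S and L unchanged.
= HSL(56°, 63%, 43%)


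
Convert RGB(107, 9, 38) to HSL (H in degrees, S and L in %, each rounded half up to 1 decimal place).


Normalize: R'=107/255≈0.4196, G'=9/255≈0.0353, B'=38/255≈0.1490
Max=107/255, Min=9/255, Δ=Max-Min=98/255
L = (Max+Min)/2 = (107+9)/510 = 116/510 = 0.22745… → L = 22.7%
L ≤ 0.5 → S = Δ/(Max+Min) = 98/(107+9) = 98/116 = 0.84482… → S = 84.5%
(the 1/255 factors cancel in S and H, so raw channel differences can be used)
Max is R' → H = 60 × (((G-B)/Δ) mod 6) = 60 × (((9-38)/98) mod 6)
  (-29)/98 = -0.2959…; negative, so add 6 → 5.7040…
  H = 60 × 5.7040… = 342.244…° → H = 342.2°
= HSL(342.2°, 84.5%, 22.7%)


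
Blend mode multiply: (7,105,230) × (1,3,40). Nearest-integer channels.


Multiply: C = A×B/255, rounded to nearest integer
R: 7×1/255 = 7/255 ≈ 0.027 → 0
G: 105×3/255 = 315/255 ≈ 1.235 → 1
B: 230×40/255 = 9200/255 ≈ 36.078 → 36
= RGB(0, 1, 36)


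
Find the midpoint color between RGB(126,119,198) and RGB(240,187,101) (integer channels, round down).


Midpoint: each channel = ⌊(C₁+C₂)/2⌋
R: ⌊(126+240)/2⌋ = 183
G: ⌊(119+187)/2⌋ = 153
B: ⌊(198+101)/2⌋ = 149
= RGB(183, 153, 149)


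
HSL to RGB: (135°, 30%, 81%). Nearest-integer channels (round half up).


H=135°, S=0.30, L=0.81
C = (1-|2L-1|)×S = (1-|0.62|)×0.30 = 0.114
H' = H/60 = 135/60 ≈ 2.2500; X = C×(1-|H' mod 2 - 1|) = 0.0285
m = L - C/2 = 0.81 - 0.057 = 0.753
Sector ⌊H'⌋ = 2 → (R',G',B') = (0.0, 0.114, 0.0285)
RGB = ((R'+m)×255, (G'+m)×255, (B'+m)×255) = (192.015, 221.085, 199.2825)
Round half up → RGB(192, 221, 199)


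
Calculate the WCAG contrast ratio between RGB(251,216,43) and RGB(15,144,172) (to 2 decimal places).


Linearize each sRGB channel c=v/255: c/12.92 if c ≤ 0.04045 else ((c+0.055)/1.055)^2.4
L = 0.2126×R_lin + 0.7152×G_lin + 0.0722×B_lin
Color 1 (251,216,43):
  R=251: 251/255≈0.9843 > 0.04045 → ((0.9843+0.055)/1.055)^2.4 ≈ 0.96469
  G=216: 216/255≈0.8471 > 0.04045 → ((0.8471+0.055)/1.055)^2.4 ≈ 0.68669
  B=43: 43/255≈0.1686 > 0.04045 → ((0.1686+0.055)/1.055)^2.4 ≈ 0.02416
  L1 = 0.2126×0.96469 + 0.7152×0.68669 + 0.0722×0.02416 ≈ 0.69795
Color 2 (15,144,172):
  R=15: 15/255≈0.0588 > 0.04045 → ((0.0588+0.055)/1.055)^2.4 ≈ 0.00478
  G=144: 144/255≈0.5647 > 0.04045 → ((0.5647+0.055)/1.055)^2.4 ≈ 0.27889
  B=172: 172/255≈0.6745 > 0.04045 → ((0.6745+0.055)/1.055)^2.4 ≈ 0.41254
  L2 = 0.2126×0.00478 + 0.7152×0.27889 + 0.0722×0.41254 ≈ 0.23027
Lighter = 0.69795, Darker = 0.23027
Ratio = (L_lighter + 0.05) / (L_darker + 0.05)
Ratio = (0.69795 + 0.05) / (0.23027 + 0.05) = 0.74795 / 0.28027 ≈ 2.6687
Ratio ≈ 2.67:1


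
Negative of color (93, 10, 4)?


Invert: (255-R, 255-G, 255-B)
R: 255-93 = 162
G: 255-10 = 245
B: 255-4 = 251
= RGB(162, 245, 251)


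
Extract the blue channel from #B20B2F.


Color: #B20B2F
R = B2 = 178
G = 0B = 11
B = 2F = 47
Blue = 47


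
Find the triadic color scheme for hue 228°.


Triadic: equally spaced at 120° intervals
H1 = 228°
H2 = (228 + 120) mod 360 = 348°
H3 = (228 + 240) mod 360 = 108°
Triadic = 228°, 348°, 108°


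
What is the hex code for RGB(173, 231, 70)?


R = 173 → AD (hex)
G = 231 → E7 (hex)
B = 70 → 46 (hex)
Hex = #ADE746


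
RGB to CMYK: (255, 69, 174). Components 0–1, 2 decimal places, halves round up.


R'=255/255≈1.0000, G'=69/255≈0.2706, B'=174/255≈0.6824
K = 1 - max(R',G',B') = 1 - 255/255 = 0/255 = 0 → 0.00
(1-R'-K)/(1-K) simplifies to (max-R)/max with max = 255:
C = (255-255)/255 = 0/255 = 0 → 0.00
M = (255-69)/255 = 186/255 = 0.72941… → 0.73
Y = (255-174)/255 = 81/255 = 0.31764… → 0.32
= CMYK(0.00, 0.73, 0.32, 0.00)


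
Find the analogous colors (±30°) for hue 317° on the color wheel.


Base hue: 317°
Left analog: (317 - 30) mod 360 = 287°
Right analog: (317 + 30) mod 360 = 347°
Analogous hues = 287° and 347°


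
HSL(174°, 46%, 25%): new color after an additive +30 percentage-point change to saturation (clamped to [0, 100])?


Original S = 46%
Adjustment = +30 percentage points
New S = 46 + (30) = 76
Clamp to [0, 100] → 76
= HSL(174°, 76%, 25%)


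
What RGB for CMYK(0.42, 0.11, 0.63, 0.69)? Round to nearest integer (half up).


R = 255 × (1-C) × (1-K) = 255 × 0.58 × 0.31 = 45.849 → 46
G = 255 × (1-M) × (1-K) = 255 × 0.89 × 0.31 = 70.3545 → 70
B = 255 × (1-Y) × (1-K) = 255 × 0.37 × 0.31 = 29.2485 → 29
= RGB(46, 70, 29)


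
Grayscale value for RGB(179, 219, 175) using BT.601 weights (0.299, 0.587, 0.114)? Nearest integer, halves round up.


Gray = 0.299×R + 0.587×G + 0.114×B
Gray = 0.299×179 + 0.587×219 + 0.114×175
Gray = 53.521 + 128.553 + 19.950
Gray = 202.024 → round half up → 202
Gray = 202


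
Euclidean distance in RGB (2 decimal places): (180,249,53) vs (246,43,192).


d = √[(R₁-R₂)² + (G₁-G₂)² + (B₁-B₂)²]
d = √[(180-246)² + (249-43)² + (53-192)²]
d = √[4356 + 42436 + 19321]
d = √66113
d ≈ 257.12


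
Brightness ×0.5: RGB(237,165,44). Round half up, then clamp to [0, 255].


Multiply each channel by 0.5, round half up, clamp to [0, 255]
R: 237×0.5 = 118.5 → round → 119
G: 165×0.5 = 82.5 → round → 83
B: 44×0.5 = 22
= RGB(119, 83, 22)


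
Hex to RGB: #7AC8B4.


7A → 122 (R)
C8 → 200 (G)
B4 → 180 (B)
= RGB(122, 200, 180)


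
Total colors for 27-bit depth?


Colors = 2^bits = 2^27
= 134,217,728 colors


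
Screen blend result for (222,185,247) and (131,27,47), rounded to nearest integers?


Screen: C = 255 - (255-A)×(255-B)/255, rounded to nearest integer
R: 255 - (255-222)×(255-131)/255 = 255 - 4092/255 ≈ 255 - 16.047 = 238.953 → 239
G: 255 - (255-185)×(255-27)/255 = 255 - 15960/255 ≈ 255 - 62.588 = 192.412 → 192
B: 255 - (255-247)×(255-47)/255 = 255 - 1664/255 ≈ 255 - 6.525 = 248.475 → 248
= RGB(239, 192, 248)


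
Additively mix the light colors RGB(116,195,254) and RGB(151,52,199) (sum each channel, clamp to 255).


Additive: each channel = min(255, C₁+C₂)
R: 116+151 = 267 → 255
G: 195+52 = 247 → 247
B: 254+199 = 453 → 255
= RGB(255, 247, 255)


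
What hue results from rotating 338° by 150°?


New hue = (H + rotation) mod 360
New hue = (338 + 150) mod 360
= 488 mod 360
= 128°


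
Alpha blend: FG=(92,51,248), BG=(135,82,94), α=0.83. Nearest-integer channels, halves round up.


C = α×F + (1-α)×B, with 1-α = 0.17
R: 0.83×92 + 0.17×135 = 76.36 + 22.95 = 99.31 → 99
G: 0.83×51 + 0.17×82 = 42.33 + 13.94 = 56.27 → 56
B: 0.83×248 + 0.17×94 = 205.84 + 15.98 = 221.82 → 222
= RGB(99, 56, 222)


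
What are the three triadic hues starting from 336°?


Triadic: equally spaced at 120° intervals
H1 = 336°
H2 = (336 + 120) mod 360 = 96°
H3 = (336 + 240) mod 360 = 216°
Triadic = 336°, 96°, 216°


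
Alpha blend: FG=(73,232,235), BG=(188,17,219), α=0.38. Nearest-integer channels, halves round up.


C = α×F + (1-α)×B, with 1-α = 0.62
R: 0.38×73 + 0.62×188 = 27.74 + 116.56 = 144.30 → 144
G: 0.38×232 + 0.62×17 = 88.16 + 10.54 = 98.70 → 99
B: 0.38×235 + 0.62×219 = 89.30 + 135.78 = 225.08 → 225
= RGB(144, 99, 225)


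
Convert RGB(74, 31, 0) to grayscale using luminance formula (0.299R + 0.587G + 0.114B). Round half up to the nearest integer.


Gray = 0.299×R + 0.587×G + 0.114×B
Gray = 0.299×74 + 0.587×31 + 0.114×0
Gray = 22.126 + 18.197 + 0.000
Gray = 40.323 → round half up → 40
Gray = 40


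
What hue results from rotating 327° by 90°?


New hue = (H + rotation) mod 360
New hue = (327 + 90) mod 360
= 417 mod 360
= 57°


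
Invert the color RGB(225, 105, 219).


Invert: (255-R, 255-G, 255-B)
R: 255-225 = 30
G: 255-105 = 150
B: 255-219 = 36
= RGB(30, 150, 36)


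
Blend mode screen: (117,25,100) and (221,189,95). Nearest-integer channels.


Screen: C = 255 - (255-A)×(255-B)/255, rounded to nearest integer
R: 255 - (255-117)×(255-221)/255 = 255 - 4692/255 ≈ 255 - 18.400 = 236.600 → 237
G: 255 - (255-25)×(255-189)/255 = 255 - 15180/255 ≈ 255 - 59.529 = 195.471 → 195
B: 255 - (255-100)×(255-95)/255 = 255 - 24800/255 ≈ 255 - 97.255 = 157.745 → 158
= RGB(237, 195, 158)


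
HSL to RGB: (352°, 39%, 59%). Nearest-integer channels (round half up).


H=352°, S=0.39, L=0.59
C = (1-|2L-1|)×S = (1-|0.18|)×0.39 = 0.3198
H' = H/60 = 352/60 ≈ 5.8667; X = C×(1-|H' mod 2 - 1|) = 0.04264
m = L - C/2 = 0.59 - 0.1599 = 0.4301
Sector ⌊H'⌋ = 5 → (R',G',B') = (0.3198, 0.0, 0.04264)
RGB = ((R'+m)×255, (G'+m)×255, (B'+m)×255) = (191.2245, 109.6755, 120.5487)
Round half up → RGB(191, 110, 121)


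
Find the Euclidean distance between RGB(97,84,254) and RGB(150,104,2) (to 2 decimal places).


d = √[(R₁-R₂)² + (G₁-G₂)² + (B₁-B₂)²]
d = √[(97-150)² + (84-104)² + (254-2)²]
d = √[2809 + 400 + 63504]
d = √66713
d ≈ 258.29


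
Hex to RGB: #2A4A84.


2A → 42 (R)
4A → 74 (G)
84 → 132 (B)
= RGB(42, 74, 132)


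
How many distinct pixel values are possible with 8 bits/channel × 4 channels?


Total bits = 8 bits/channel × 4 channels = 32 bits
Distinct pixel values = 2^32
= 4,294,967,296 pixel values


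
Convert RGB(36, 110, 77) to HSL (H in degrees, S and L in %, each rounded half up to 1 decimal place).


Normalize: R'=36/255≈0.1412, G'=110/255≈0.4314, B'=77/255≈0.3020
Max=110/255, Min=36/255, Δ=Max-Min=74/255
L = (Max+Min)/2 = (110+36)/510 = 146/510 = 0.28627… → L = 28.6%
L ≤ 0.5 → S = Δ/(Max+Min) = 74/(110+36) = 74/146 = 0.50684… → S = 50.7%
(the 1/255 factors cancel in S and H, so raw channel differences can be used)
Max is G' → H = 60 × ((B-R)/Δ + 2) = 60 × ((77-36)/74 + 2)
  41/74 + 2 = 0.5540… + 2 = 2.5540…
  H = 60 × 2.5540… = 153.243…° → H = 153.2°
= HSL(153.2°, 50.7%, 28.6%)


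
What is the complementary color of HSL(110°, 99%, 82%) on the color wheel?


Complement = opposite side of color wheel = hue + 180°
H' = (110 + 180) mod 360 = 290°
S and L unchanged.
= HSL(290°, 99%, 82%)


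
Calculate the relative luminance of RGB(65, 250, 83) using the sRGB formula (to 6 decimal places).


Linearize each channel (sRGB transfer function): c = v/255; c_lin = c/12.92 if c ≤ 0.04045, else ((c+0.055)/1.055)^2.4
  R: 65/255 ≈ 0.254902 > 0.04045 → ((0.254902+0.055)/1.055)^2.4 ≈ 0.052861
  G: 250/255 ≈ 0.980392 > 0.04045 → ((0.980392+0.055)/1.055)^2.4 ≈ 0.955973
  B: 83/255 ≈ 0.325490 > 0.04045 → ((0.325490+0.055)/1.055)^2.4 ≈ 0.086500
R_lin = 0.052861, G_lin = 0.955973, B_lin = 0.086500
L = 0.2126×R + 0.7152×G + 0.0722×B
L = 0.2126×0.052861 + 0.7152×0.955973 + 0.0722×0.086500
L ≈ 0.701196


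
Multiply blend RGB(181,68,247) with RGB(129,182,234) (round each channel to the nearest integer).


Multiply: C = A×B/255, rounded to nearest integer
R: 181×129/255 = 23349/255 ≈ 91.565 → 92
G: 68×182/255 = 12376/255 ≈ 48.533 → 49
B: 247×234/255 = 57798/255 ≈ 226.659 → 227
= RGB(92, 49, 227)


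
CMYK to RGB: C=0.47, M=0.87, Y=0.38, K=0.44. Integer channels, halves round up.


R = 255 × (1-C) × (1-K) = 255 × 0.53 × 0.56 = 75.684 → 76
G = 255 × (1-M) × (1-K) = 255 × 0.13 × 0.56 = 18.564 → 19
B = 255 × (1-Y) × (1-K) = 255 × 0.62 × 0.56 = 88.536 → 89
= RGB(76, 19, 89)


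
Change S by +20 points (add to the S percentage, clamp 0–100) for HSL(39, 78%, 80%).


Original S = 78%
Adjustment = +20 percentage points
New S = 78 + (20) = 98
Clamp to [0, 100] → 98
= HSL(39°, 98%, 80%)


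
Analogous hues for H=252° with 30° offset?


Base hue: 252°
Left analog: (252 - 30) mod 360 = 222°
Right analog: (252 + 30) mod 360 = 282°
Analogous hues = 222° and 282°


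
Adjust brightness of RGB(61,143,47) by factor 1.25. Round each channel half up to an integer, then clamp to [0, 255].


Multiply each channel by 1.25, round half up, clamp to [0, 255]
R: 61×1.25 = 76.25 → round → 76
G: 143×1.25 = 178.75 → round → 179
B: 47×1.25 = 58.75 → round → 59
= RGB(76, 179, 59)


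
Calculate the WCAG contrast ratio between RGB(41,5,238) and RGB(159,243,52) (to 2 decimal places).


Linearize each sRGB channel c=v/255: c/12.92 if c ≤ 0.04045 else ((c+0.055)/1.055)^2.4
L = 0.2126×R_lin + 0.7152×G_lin + 0.0722×B_lin
Color 1 (41,5,238):
  R=41: 41/255≈0.1608 > 0.04045 → ((0.1608+0.055)/1.055)^2.4 ≈ 0.02217
  G=5: 5/255≈0.0196 ≤ 0.04045 → 0.0196/12.92 ≈ 0.00152
  B=238: 238/255≈0.9333 > 0.04045 → ((0.9333+0.055)/1.055)^2.4 ≈ 0.85499
  L1 = 0.2126×0.02217 + 0.7152×0.00152 + 0.0722×0.85499 ≈ 0.06753
Color 2 (159,243,52):
  R=159: 159/255≈0.6235 > 0.04045 → ((0.6235+0.055)/1.055)^2.4 ≈ 0.34670
  G=243: 243/255≈0.9529 > 0.04045 → ((0.9529+0.055)/1.055)^2.4 ≈ 0.89627
  B=52: 52/255≈0.2039 > 0.04045 → ((0.2039+0.055)/1.055)^2.4 ≈ 0.03434
  L2 = 0.2126×0.34670 + 0.7152×0.89627 + 0.0722×0.03434 ≈ 0.71720
Lighter = 0.71720, Darker = 0.06753
Ratio = (L_lighter + 0.05) / (L_darker + 0.05)
Ratio = (0.71720 + 0.05) / (0.06753 + 0.05) = 0.76720 / 0.11753 ≈ 6.5277
Ratio ≈ 6.53:1


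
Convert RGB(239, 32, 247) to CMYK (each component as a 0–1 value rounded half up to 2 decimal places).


R'=239/255≈0.9373, G'=32/255≈0.1255, B'=247/255≈0.9686
K = 1 - max(R',G',B') = 1 - 247/255 = 8/255 = 0.03137… → 0.03
(1-R'-K)/(1-K) simplifies to (max-R)/max with max = 247:
C = (247-239)/247 = 8/247 = 0.03238… → 0.03
M = (247-32)/247 = 215/247 = 0.87044… → 0.87
Y = (247-247)/247 = 0/247 = 0 → 0.00
= CMYK(0.03, 0.87, 0.00, 0.03)


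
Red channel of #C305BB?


Color: #C305BB
R = C3 = 195
G = 05 = 5
B = BB = 187
Red = 195


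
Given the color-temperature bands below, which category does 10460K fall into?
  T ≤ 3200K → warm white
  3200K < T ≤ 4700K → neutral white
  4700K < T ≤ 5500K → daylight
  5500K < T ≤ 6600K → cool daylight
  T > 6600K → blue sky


Temperature: 10460K
10460K > 6600K → blue sky
Classification: blue sky


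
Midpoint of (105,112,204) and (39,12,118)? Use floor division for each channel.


Midpoint: each channel = ⌊(C₁+C₂)/2⌋
R: ⌊(105+39)/2⌋ = 72
G: ⌊(112+12)/2⌋ = 62
B: ⌊(204+118)/2⌋ = 161
= RGB(72, 62, 161)


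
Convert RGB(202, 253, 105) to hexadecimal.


R = 202 → CA (hex)
G = 253 → FD (hex)
B = 105 → 69 (hex)
Hex = #CAFD69


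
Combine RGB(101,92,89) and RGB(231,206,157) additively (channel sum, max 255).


Additive: each channel = min(255, C₁+C₂)
R: 101+231 = 332 → 255
G: 92+206 = 298 → 255
B: 89+157 = 246 → 246
= RGB(255, 255, 246)


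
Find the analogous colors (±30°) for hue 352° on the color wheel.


Base hue: 352°
Left analog: (352 - 30) mod 360 = 322°
Right analog: (352 + 30) mod 360 = 22°
Analogous hues = 322° and 22°


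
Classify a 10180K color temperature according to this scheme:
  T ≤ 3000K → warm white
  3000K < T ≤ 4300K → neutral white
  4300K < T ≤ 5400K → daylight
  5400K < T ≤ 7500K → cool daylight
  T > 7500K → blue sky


Temperature: 10180K
10180K > 7500K → blue sky
Classification: blue sky


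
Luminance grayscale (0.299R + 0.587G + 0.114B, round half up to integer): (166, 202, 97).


Gray = 0.299×R + 0.587×G + 0.114×B
Gray = 0.299×166 + 0.587×202 + 0.114×97
Gray = 49.634 + 118.574 + 11.058
Gray = 179.266 → round half up → 179
Gray = 179


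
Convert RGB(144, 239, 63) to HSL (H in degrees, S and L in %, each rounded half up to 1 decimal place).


Normalize: R'=144/255≈0.5647, G'=239/255≈0.9373, B'=63/255≈0.2471
Max=239/255, Min=63/255, Δ=Max-Min=176/255
L = (Max+Min)/2 = (239+63)/510 = 302/510 = 0.59215… → L = 59.2%
L > 0.5 → S = Δ/(2-Max-Min) = 176/(510-239-63) = 176/208 = 0.84615… → S = 84.6%
(the 1/255 factors cancel in S and H, so raw channel differences can be used)
Max is G' → H = 60 × ((B-R)/Δ + 2) = 60 × ((63-144)/176 + 2)
  -81/176 + 2 = -0.4602… + 2 = 1.5397…
  H = 60 × 1.5397… = 92.386…° → H = 92.4°
= HSL(92.4°, 84.6%, 59.2%)


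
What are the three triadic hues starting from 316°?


Triadic: equally spaced at 120° intervals
H1 = 316°
H2 = (316 + 120) mod 360 = 76°
H3 = (316 + 240) mod 360 = 196°
Triadic = 316°, 76°, 196°


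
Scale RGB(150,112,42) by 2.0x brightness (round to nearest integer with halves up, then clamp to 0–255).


Multiply each channel by 2.0, round half up, clamp to [0, 255]
R: 150×2.0 = 300 → clamp → 255
G: 112×2.0 = 224
B: 42×2.0 = 84
= RGB(255, 224, 84)


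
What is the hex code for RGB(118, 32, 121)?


R = 118 → 76 (hex)
G = 32 → 20 (hex)
B = 121 → 79 (hex)
Hex = #762079


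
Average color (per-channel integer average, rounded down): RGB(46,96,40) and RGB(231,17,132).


Midpoint: each channel = ⌊(C₁+C₂)/2⌋
R: ⌊(46+231)/2⌋ = 138
G: ⌊(96+17)/2⌋ = 56
B: ⌊(40+132)/2⌋ = 86
= RGB(138, 56, 86)


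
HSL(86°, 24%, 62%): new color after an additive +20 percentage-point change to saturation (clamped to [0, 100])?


Original S = 24%
Adjustment = +20 percentage points
New S = 24 + (20) = 44
Clamp to [0, 100] → 44
= HSL(86°, 44%, 62%)


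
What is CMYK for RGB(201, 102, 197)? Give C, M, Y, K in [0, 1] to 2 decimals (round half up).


R'=201/255≈0.7882, G'=102/255≈0.4000, B'=197/255≈0.7725
K = 1 - max(R',G',B') = 1 - 201/255 = 54/255 = 0.21176… → 0.21
(1-R'-K)/(1-K) simplifies to (max-R)/max with max = 201:
C = (201-201)/201 = 0/201 = 0 → 0.00
M = (201-102)/201 = 99/201 = 0.49253… → 0.49
Y = (201-197)/201 = 4/201 = 0.01990… → 0.02
= CMYK(0.00, 0.49, 0.02, 0.21)


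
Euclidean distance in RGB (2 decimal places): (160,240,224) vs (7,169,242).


d = √[(R₁-R₂)² + (G₁-G₂)² + (B₁-B₂)²]
d = √[(160-7)² + (240-169)² + (224-242)²]
d = √[23409 + 5041 + 324]
d = √28774
d ≈ 169.63


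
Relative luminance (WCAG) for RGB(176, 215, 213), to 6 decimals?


Linearize each channel (sRGB transfer function): c = v/255; c_lin = c/12.92 if c ≤ 0.04045, else ((c+0.055)/1.055)^2.4
  R: 176/255 ≈ 0.690196 > 0.04045 → ((0.690196+0.055)/1.055)^2.4 ≈ 0.434154
  G: 215/255 ≈ 0.843137 > 0.04045 → ((0.843137+0.055)/1.055)^2.4 ≈ 0.679542
  B: 213/255 ≈ 0.835294 > 0.04045 → ((0.835294+0.055)/1.055)^2.4 ≈ 0.665387
R_lin = 0.434154, G_lin = 0.679542, B_lin = 0.665387
L = 0.2126×R + 0.7152×G + 0.0722×B
L = 0.2126×0.434154 + 0.7152×0.679542 + 0.0722×0.665387
L ≈ 0.626351


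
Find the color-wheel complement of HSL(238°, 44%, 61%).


Complement = opposite side of color wheel = hue + 180°
H' = (238 + 180) mod 360 = 58°
S and L unchanged.
= HSL(58°, 44%, 61%)


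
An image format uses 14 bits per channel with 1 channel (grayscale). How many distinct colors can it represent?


Total bits = 14 bits/channel × 1 channels = 14 bits
Distinct colors = 2^14
= 16,384 colors


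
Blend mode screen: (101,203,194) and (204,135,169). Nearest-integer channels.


Screen: C = 255 - (255-A)×(255-B)/255, rounded to nearest integer
R: 255 - (255-101)×(255-204)/255 = 255 - 7854/255 ≈ 255 - 30.800 = 224.200 → 224
G: 255 - (255-203)×(255-135)/255 = 255 - 6240/255 ≈ 255 - 24.471 = 230.529 → 231
B: 255 - (255-194)×(255-169)/255 = 255 - 5246/255 ≈ 255 - 20.573 = 234.427 → 234
= RGB(224, 231, 234)


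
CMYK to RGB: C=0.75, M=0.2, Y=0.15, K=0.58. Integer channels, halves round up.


R = 255 × (1-C) × (1-K) = 255 × 0.25 × 0.42 = 26.775 → 27
G = 255 × (1-M) × (1-K) = 255 × 0.80 × 0.42 = 85.68 → 86
B = 255 × (1-Y) × (1-K) = 255 × 0.85 × 0.42 = 91.035 → 91
= RGB(27, 86, 91)


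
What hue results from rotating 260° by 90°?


New hue = (H + rotation) mod 360
New hue = (260 + 90) mod 360
= 350 mod 360
= 350°


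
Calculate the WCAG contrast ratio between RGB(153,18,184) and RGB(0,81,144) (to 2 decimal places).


Linearize each sRGB channel c=v/255: c/12.92 if c ≤ 0.04045 else ((c+0.055)/1.055)^2.4
L = 0.2126×R_lin + 0.7152×G_lin + 0.0722×B_lin
Color 1 (153,18,184):
  R=153: 153/255≈0.6000 > 0.04045 → ((0.6000+0.055)/1.055)^2.4 ≈ 0.31855
  G=18: 18/255≈0.0706 > 0.04045 → ((0.0706+0.055)/1.055)^2.4 ≈ 0.00605
  B=184: 184/255≈0.7216 > 0.04045 → ((0.7216+0.055)/1.055)^2.4 ≈ 0.47932
  L1 = 0.2126×0.31855 + 0.7152×0.00605 + 0.0722×0.47932 ≈ 0.10666
Color 2 (0,81,144):
  R=0: 0/255≈0.0000 ≤ 0.04045 → 0.0000/12.92 ≈ 0.00000
  G=81: 81/255≈0.3176 > 0.04045 → ((0.3176+0.055)/1.055)^2.4 ≈ 0.08228
  B=144: 144/255≈0.5647 > 0.04045 → ((0.5647+0.055)/1.055)^2.4 ≈ 0.27889
  L2 = 0.2126×0.00000 + 0.7152×0.08228 + 0.0722×0.27889 ≈ 0.07898
Lighter = 0.10666, Darker = 0.07898
Ratio = (L_lighter + 0.05) / (L_darker + 0.05)
Ratio = (0.10666 + 0.05) / (0.07898 + 0.05) = 0.15666 / 0.12898 ≈ 1.2145
Ratio ≈ 1.21:1
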